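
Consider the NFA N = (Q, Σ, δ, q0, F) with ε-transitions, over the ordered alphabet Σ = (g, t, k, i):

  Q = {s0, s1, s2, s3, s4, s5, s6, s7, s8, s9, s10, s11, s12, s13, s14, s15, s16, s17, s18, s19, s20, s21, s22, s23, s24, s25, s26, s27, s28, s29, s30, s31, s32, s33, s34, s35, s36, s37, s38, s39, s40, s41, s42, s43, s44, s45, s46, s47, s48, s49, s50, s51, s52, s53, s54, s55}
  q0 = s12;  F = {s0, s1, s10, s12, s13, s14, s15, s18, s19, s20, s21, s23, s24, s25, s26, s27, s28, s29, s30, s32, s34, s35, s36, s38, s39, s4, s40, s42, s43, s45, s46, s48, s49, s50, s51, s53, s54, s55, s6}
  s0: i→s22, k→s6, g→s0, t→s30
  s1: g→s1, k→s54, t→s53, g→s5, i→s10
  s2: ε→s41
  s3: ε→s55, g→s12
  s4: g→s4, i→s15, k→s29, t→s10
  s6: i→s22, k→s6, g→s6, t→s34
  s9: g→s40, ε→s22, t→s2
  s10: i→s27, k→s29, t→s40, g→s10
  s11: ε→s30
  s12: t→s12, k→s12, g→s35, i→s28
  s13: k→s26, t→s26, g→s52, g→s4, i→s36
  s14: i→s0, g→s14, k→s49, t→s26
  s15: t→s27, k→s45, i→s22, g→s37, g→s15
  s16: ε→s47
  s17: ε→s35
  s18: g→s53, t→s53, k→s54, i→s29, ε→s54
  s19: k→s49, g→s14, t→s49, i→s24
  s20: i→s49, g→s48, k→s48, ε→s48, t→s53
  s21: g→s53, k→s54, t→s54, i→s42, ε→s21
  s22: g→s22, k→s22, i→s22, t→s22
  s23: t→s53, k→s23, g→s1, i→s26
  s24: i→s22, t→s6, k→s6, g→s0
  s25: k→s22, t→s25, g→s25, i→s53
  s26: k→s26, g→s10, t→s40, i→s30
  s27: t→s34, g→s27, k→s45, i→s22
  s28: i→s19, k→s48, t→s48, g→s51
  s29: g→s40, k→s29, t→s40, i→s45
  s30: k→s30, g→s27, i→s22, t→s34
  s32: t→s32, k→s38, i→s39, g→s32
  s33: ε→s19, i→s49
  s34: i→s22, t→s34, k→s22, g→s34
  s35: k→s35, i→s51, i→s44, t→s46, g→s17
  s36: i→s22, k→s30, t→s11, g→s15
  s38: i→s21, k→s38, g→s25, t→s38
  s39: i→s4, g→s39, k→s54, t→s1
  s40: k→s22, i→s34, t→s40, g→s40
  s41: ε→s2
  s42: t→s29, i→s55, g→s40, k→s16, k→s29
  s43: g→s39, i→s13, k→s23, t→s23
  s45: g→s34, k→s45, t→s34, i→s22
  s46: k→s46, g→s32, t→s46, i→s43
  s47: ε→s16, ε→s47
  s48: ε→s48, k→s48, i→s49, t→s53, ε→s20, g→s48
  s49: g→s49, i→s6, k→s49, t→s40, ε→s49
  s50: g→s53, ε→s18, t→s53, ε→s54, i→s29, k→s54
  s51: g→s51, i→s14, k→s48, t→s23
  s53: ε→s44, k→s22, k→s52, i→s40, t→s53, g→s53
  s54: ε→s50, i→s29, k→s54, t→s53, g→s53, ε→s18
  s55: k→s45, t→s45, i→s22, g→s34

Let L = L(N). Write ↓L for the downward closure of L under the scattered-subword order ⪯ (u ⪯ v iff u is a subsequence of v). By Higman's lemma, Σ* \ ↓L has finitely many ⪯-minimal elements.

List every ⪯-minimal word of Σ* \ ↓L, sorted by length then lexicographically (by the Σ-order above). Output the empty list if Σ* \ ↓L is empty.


|Q|=56, |F|=39, |δ|=191 (21 ε).
min D↑ (37 st, q0=0, F={20}): 0:g→1,t→0,k→0,i→2 1:g→1,t→3,k→1,i→4 2:g→4,t→5,k→5,i→6 3:g→7,t→3,k→3,i→8 4:g→4,t→9,k→5,i→10 5:g→5,t→11,k→5,i→12 6:g→10,t→12,k→12,i→13 7:g→7,t→7,k→14,i→15 8:g→15,t→9,k→9,i→16 9:g→17,t→11,k→9,i→18 10:g→10,t→18,k→12,i→19 11:g→11,t→11,k→20,i→21 12:g→12,t→21,k→12,i→22 13:g→19,t→22,k→22,i→20 14:g→23,t→14,k→14,i→24 15:g→15,t→17,k→25,i→26 16:g→26,t→18,k→18,i→27 17:g→17,t→11,k→25,i→28 18:g→28,t→21,k→18,i→29 19:g→19,t→29,k→22,i→20 20:g→20,t→20,k→20,i→20 21:g→21,t→21,k→20,i→30 22:g→22,t→30,k→22,i→20 23:g→23,t→23,k→20,i→11 24:g→11,t→25,k→25,i→31 25:g→11,t→11,k→25,i→32 26:g→26,t→28,k→32,i→33 27:g→33,t→29,k→29,i→20 28:g→28,t→21,k→32,i→34 29:g→34,t→30,k→29,i→20 30:g→30,t→30,k→20,i→20 31:g→21,t→32,k→32,i→35 32:g→21,t→21,k→32,i→36 33:g→33,t→34,k→36,i→20 34:g→34,t→30,k→36,i→20 35:g→30,t→36,k→36,i→20 36:g→30,t→30,k→36,i→20 [Hopcroft].
'ittk': N↓-sim [48, 41, 23, 6, 2] end={s22,s52} rej; 4/4 del acc.
'iktk': |S_i|=[48, 41, 24, 6, 2] end={s22,s52} ∉↓L; 4/4 del acc.
'iiii': |S_i|=[48, 41, 26, 13, 1] end={s22} rej; 4/4 deletions ∈↓L.
'gtgkgk': run [48, 44, 35, 27, 18, 7, 2] end={s22,s52} ∉↓L; 6/6 deletions ∈↓L.
4 minimals (antichain).

Antichain: [ittk, iktk, iiii, gtgkgk].


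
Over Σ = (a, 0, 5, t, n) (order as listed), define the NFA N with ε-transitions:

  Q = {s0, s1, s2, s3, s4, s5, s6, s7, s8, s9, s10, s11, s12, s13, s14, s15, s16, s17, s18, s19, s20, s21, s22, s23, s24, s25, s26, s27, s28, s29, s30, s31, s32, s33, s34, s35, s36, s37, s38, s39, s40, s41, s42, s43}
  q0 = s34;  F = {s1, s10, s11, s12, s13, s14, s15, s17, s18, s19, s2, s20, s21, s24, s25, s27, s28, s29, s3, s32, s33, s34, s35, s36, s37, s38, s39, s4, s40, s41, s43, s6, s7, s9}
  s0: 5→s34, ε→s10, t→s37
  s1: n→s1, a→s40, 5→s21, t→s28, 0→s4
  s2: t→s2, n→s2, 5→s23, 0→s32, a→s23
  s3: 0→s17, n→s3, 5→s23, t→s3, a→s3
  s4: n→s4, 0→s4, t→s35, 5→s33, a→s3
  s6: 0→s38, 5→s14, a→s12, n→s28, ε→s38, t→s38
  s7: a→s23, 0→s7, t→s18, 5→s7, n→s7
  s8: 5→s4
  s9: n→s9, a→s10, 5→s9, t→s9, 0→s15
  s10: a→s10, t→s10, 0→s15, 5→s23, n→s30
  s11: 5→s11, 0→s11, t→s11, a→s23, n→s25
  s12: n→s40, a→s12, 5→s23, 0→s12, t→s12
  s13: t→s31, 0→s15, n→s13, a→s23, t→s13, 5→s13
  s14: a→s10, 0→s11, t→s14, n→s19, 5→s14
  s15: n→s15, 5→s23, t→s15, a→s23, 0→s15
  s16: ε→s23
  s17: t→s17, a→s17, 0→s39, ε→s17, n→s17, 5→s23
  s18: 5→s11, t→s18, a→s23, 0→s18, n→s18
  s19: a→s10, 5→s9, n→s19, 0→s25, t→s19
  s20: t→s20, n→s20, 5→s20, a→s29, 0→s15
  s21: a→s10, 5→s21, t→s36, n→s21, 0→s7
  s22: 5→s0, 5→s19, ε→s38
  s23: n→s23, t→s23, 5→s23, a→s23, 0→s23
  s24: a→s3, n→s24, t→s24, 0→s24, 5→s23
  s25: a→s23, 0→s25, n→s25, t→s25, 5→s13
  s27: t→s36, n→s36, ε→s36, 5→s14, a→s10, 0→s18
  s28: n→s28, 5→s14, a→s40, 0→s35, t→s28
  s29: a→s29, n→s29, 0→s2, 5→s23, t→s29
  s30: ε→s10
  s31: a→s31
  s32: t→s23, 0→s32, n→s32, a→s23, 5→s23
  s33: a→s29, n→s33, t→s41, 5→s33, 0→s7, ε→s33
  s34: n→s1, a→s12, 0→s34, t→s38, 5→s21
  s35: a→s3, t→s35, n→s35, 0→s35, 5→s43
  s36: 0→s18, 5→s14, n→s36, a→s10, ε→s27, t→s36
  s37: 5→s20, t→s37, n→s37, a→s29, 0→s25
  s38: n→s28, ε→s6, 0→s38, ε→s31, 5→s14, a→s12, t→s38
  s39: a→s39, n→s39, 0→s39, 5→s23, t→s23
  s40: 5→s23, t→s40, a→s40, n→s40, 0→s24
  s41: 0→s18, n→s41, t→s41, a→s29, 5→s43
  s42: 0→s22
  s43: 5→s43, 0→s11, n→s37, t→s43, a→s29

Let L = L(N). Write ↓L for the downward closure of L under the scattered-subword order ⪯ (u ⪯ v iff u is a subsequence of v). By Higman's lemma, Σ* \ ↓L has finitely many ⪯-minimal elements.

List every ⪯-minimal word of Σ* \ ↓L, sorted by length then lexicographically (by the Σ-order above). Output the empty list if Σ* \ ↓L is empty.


A = [a5, 50a, t5n505, n0a00t].

|Q|=44, |F|=34, |δ|=194 (11 ε).
min D↑ (33 st, q0=0, F={5}): 0:a→1,0→0,5→2,t→3,n→4 1:a→1,0→1,5→5,t→1,n→6 2:a→7,0→8,5→2,t→9,n→2 3:a→1,0→3,5→10,t→3,n→11 4:a→6,0→12,5→2,t→11,n→4 5:a→5,0→5,5→5,t→5,n→5 6:a→6,0→13,5→5,t→6,n→6 7:a→7,0→14,5→5,t→7,n→7 8:a→5,0→8,5→8,t→15,n→8 9:a→7,0→15,5→10,t→9,n→9 10:a→7,0→16,5→10,t→10,n→17 11:a→6,0→18,5→10,t→11,n→11 12:a→19,0→12,5→20,t→18,n→12 13:a→19,0→13,5→5,t→13,n→13 14:a→5,0→14,5→5,t→14,n→14 15:a→5,0→15,5→16,t→15,n→15 16:a→5,0→16,5→16,t→16,n→21 17:a→7,0→21,5→22,t→17,n→17 18:a→19,0→18,5→23,t→18,n→18 19:a→19,0→24,5→5,t→19,n→19 20:a→25,0→8,5→20,t→26,n→20 21:a→5,0→21,5→27,t→21,n→21 22:a→7,0→14,5→22,t→22,n→22 23:a→25,0→16,5→23,t→23,n→28 24:a→24,0→29,5→5,t→24,n→24 25:a→25,0→30,5→5,t→25,n→25 26:a→25,0→15,5→23,t→26,n→26 27:a→5,0→14,5→27,t→27,n→27 28:a→25,0→21,5→31,t→28,n→28 29:a→29,0→29,5→5,t→5,n→29 30:a→5,0→32,5→5,t→30,n→30 31:a→25,0→14,5→31,t→31,n→31 32:a→5,0→32,5→5,t→5,n→32 [Hopcroft].
'a5': |S_i|=[37, 14, 1] end={s23} rej; 2/2 del acc.
'50a': N↓-sim [37, 24, 10, 2] end={s23,s31} — reject; 3/3 deletions ∈↓L.
't5n505': N↓-sim [37, 31, 17, 14, 11, 4, 1] end={s23} ∉↓L; 6/6 del acc.
'n0a00t': |S_i|=[37, 33, 22, 8, 5, 3, 1] end={s23} — reject; 6/6 del acc.
4 words, ⪯-incomp.


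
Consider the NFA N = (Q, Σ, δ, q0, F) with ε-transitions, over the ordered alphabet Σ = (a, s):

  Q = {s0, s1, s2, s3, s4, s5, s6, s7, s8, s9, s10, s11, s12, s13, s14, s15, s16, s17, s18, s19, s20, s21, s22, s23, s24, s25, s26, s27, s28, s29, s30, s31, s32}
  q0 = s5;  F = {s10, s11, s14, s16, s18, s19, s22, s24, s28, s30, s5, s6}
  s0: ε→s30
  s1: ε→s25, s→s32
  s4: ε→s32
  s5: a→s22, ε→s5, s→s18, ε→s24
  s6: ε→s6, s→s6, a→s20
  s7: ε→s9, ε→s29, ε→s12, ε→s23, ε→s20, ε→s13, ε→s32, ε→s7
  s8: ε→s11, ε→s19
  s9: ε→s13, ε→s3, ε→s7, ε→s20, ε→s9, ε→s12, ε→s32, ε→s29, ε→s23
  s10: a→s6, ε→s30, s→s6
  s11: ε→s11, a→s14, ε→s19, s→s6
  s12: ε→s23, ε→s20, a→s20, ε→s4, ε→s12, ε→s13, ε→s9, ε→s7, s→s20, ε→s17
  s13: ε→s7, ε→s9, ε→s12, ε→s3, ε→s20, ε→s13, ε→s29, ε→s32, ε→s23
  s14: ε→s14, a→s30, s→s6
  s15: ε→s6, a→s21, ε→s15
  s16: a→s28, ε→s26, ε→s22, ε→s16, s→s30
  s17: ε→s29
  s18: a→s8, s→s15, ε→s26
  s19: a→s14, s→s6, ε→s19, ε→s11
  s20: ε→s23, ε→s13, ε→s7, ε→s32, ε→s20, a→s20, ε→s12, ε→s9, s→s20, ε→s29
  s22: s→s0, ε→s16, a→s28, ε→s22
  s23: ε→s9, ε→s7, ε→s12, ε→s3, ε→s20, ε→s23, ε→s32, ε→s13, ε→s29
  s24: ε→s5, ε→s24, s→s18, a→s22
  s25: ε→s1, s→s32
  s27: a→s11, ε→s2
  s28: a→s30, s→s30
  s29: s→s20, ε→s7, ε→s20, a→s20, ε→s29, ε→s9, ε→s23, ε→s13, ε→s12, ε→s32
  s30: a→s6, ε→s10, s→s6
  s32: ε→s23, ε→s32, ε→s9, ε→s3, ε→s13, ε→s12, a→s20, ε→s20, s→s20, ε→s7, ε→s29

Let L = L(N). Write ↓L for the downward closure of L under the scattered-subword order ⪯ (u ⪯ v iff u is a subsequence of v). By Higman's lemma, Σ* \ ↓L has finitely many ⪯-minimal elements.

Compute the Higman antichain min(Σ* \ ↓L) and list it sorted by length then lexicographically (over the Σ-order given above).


|Q|=33, |F|=12, |δ|=132 (96 ε).
min D↑ (9 st, q0=0, F={8}): 0:a→1,s→2 1:a→3,s→4 2:a→5,s→6 3:a→4,s→4 4:a→6,s→6 5:a→7,s→6 6:a→8,s→6 7:a→4,s→6 8:a→8,s→8 [Hopcroft].
'ssa': run [28, 23, 14, 12] end={s12,s13,s17,s20,s21,s23,s29,s3,s32,s4,s7,s9} — reject; 3/3 single-dels accept.
'asaa': run [28, 24, 15, 12, 11] end={s12,s13,s17,s20,s23,s29,s3,s32,s4,s7,s9} ∉↓L; 4/4 single-dels accept.
'aaaaa': N↓-sim [28, 24, 16, 14, 12, 11] end={s12,s13,s17,s20,s23,s29,s3,s32,s4,s7,s9} — reject; 5/5 del acc.
'aaasa': |S_i|=[28, 24, 16, 14, 12, 11] end={s12,s13,s17,s20,s23,s29,s3,s32,s4,s7,s9} — reject; 5/5 deletions ∈↓L.
4 minimals (antichain).

min(Σ*\↓L) = [ssa, asaa, aaaaa, aaasa].


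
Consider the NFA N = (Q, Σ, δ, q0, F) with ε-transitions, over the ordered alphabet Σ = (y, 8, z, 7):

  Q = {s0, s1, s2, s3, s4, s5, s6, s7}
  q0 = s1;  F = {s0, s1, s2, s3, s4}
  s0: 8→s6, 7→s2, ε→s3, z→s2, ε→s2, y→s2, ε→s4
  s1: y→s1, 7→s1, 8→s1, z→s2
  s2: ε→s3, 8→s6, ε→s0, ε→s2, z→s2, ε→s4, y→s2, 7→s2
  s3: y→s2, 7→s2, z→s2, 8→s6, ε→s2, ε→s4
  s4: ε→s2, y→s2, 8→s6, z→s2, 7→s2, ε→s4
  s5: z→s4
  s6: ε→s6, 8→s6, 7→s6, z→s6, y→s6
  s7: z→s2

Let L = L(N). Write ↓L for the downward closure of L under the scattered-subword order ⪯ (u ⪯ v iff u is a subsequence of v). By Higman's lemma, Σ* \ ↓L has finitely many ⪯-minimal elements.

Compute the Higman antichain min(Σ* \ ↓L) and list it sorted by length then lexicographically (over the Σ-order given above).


|Q|=8, |F|=5, |δ|=38 (12 ε).
min D↑ (3 st, q0=0, F={2}): 0:y→0,8→0,z→1,7→0 1:y→1,8→2,z→1,7→1 2:y→2,8→2,z→2,7→2 (ε-aug+det+¬).
'z8': N↓-sim [6, 5, 1] end={s6} rej; 2/2 deletions ∈↓L.
1 words, ⪯-incomp.

Antichain: [z8].


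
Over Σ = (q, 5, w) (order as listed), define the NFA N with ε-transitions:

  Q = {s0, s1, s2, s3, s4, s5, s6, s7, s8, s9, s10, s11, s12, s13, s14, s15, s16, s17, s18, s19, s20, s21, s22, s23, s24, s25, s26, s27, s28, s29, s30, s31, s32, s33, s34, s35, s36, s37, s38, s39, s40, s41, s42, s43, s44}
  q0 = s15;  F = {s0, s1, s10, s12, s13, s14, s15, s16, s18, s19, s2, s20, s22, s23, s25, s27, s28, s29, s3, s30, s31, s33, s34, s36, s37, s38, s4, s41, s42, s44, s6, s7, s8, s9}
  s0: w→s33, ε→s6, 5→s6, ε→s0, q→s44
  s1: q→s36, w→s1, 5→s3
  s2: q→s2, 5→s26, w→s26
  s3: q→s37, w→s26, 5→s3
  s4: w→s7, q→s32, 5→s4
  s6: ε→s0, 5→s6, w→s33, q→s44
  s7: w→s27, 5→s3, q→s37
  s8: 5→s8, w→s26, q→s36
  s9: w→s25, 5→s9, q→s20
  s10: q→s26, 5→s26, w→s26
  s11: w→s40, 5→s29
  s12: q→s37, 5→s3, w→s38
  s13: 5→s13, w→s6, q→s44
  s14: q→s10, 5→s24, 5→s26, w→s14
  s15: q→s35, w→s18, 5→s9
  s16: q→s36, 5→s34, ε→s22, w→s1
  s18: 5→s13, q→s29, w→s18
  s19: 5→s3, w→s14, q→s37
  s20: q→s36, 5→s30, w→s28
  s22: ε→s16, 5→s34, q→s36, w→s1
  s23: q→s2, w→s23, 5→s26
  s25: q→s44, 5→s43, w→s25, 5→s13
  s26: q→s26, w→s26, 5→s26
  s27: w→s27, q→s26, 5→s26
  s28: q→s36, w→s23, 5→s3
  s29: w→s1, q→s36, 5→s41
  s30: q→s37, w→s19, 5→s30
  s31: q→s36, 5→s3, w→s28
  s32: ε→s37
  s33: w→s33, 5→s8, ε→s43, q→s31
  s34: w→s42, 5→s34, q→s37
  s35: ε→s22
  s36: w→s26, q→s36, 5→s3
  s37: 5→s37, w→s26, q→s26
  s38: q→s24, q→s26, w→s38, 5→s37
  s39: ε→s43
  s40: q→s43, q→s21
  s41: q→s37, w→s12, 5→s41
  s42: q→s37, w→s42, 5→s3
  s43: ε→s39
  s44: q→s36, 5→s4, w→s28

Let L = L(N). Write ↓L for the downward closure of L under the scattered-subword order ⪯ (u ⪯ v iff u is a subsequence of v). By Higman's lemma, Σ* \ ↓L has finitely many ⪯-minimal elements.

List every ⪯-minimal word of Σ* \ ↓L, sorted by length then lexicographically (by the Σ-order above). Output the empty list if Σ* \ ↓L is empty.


|Q|=45, |F|=34, |δ|=122 (10 ε).
min D↑ (33 st, q0=0, F={12}): 0:q→1,5→2,w→3 1:q→4,5→5,w→6 2:q→7,5→2,w→8 3:q→9,5→10,w→3 4:q→4,5→11,w→12 5:q→13,5→5,w→14 6:q→4,5→11,w→6 7:q→4,5→15,w→16 8:q→17,5→10,w→8 9:q→4,5→18,w→6 10:q→17,5→10,w→19 11:q→13,5→11,w→12 12:q→12,5→12,w→12 13:q→12,5→13,w→12 14:q→13,5→11,w→14 15:q→13,5→15,w→20 16:q→4,5→11,w→21 17:q→4,5→22,w→16 18:q→13,5→18,w→23 19:q→17,5→19,w→24 20:q→13,5→11,w→25 21:q→26,5→12,w→21 22:q→13,5→22,w→27 23:q→13,5→11,w→28 24:q→29,5→30,w→24 25:q→31,5→12,w→25 26:q→26,5→12,w→12 27:q→13,5→11,w→32 28:q→12,5→13,w→28 29:q→4,5→11,w→16 30:q→4,5→30,w→12 31:q→12,5→12,w→12 32:q→12,5→12,w→32 [Hopcroft].
'qqw': run [40, 29, 8, 1] end={s26} — reject; 3/3 single-dels accept.
'q5qq': |S_i|=[40, 29, 17, 5, 1] end={s26} — reject; 4/4 del acc.
'qw5w': N↓-sim [40, 29, 17, 4, 1] end={s26} ∉↓L; 4/4 single-dels accept.
'5qww5': N↓-sim [40, 33, 19, 13, 7, 2] end={s24,s26} — reject; 5/5 del acc.
'wq5wwq': |S_i|=[40, 32, 20, 11, 8, 5, 2] end={s24,s26} rej; 6/6 deletions ∈↓L.
'w5ww5w': |S_i|=[40, 32, 24, 22, 16, 5, 1] end={s26} rej; 6/6 del acc.
6 minimals (antichain).

min(Σ*\↓L) = [qqw, q5qq, qw5w, 5qww5, wq5wwq, w5ww5w].


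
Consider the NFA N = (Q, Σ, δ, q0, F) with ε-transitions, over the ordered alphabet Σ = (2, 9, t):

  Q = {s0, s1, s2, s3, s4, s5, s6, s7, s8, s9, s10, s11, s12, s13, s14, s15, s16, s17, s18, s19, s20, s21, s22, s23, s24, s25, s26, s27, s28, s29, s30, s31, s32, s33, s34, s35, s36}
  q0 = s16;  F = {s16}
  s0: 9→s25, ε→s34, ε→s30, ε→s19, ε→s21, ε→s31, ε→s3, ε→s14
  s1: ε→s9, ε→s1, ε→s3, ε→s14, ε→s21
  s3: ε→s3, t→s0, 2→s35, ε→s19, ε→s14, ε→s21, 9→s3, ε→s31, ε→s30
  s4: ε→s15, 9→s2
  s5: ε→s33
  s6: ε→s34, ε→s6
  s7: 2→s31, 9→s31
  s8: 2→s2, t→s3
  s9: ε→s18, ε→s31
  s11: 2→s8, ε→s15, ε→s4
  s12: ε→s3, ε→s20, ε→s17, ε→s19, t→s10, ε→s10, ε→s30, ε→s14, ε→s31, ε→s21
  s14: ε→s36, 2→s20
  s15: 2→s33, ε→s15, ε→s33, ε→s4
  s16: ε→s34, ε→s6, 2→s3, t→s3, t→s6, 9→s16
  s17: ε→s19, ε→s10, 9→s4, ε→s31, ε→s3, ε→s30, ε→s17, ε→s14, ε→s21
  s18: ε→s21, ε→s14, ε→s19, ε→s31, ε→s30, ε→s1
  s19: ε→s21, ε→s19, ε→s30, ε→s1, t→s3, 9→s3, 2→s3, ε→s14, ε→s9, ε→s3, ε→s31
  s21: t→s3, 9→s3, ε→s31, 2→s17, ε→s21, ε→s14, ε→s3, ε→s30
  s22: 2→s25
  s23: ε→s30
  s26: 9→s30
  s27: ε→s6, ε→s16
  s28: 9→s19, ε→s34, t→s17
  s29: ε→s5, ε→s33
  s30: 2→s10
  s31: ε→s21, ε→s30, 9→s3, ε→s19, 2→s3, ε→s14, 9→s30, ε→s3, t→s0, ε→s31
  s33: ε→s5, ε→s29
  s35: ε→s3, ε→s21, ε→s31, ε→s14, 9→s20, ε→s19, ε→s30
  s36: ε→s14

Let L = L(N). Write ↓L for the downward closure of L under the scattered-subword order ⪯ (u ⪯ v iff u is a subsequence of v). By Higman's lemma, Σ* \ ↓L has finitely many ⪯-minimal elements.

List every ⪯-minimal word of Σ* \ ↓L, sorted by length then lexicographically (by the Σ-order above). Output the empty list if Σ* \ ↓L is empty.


Antichain: [2, t].

|Q|=37, |F|=1, |δ|=123 (89 ε).
min D↑ (2 st, q0=0, F={1}): 0:2→1,9→0,t→1 1:2→1,9→1,t→1.
'2': run [25, 23] end={s0,s1,s10,s14,s15,s17,s18,s19,s2,s20,s21,s25,…} — reject; 1/1 deletions ∈↓L.
't': run [25, 24] end={s0,s1,s10,s14,s15,s17,s18,s19,s2,s20,s21,s25,…} — reject; 1/1 del acc.
2 words, ⪯-incomp.


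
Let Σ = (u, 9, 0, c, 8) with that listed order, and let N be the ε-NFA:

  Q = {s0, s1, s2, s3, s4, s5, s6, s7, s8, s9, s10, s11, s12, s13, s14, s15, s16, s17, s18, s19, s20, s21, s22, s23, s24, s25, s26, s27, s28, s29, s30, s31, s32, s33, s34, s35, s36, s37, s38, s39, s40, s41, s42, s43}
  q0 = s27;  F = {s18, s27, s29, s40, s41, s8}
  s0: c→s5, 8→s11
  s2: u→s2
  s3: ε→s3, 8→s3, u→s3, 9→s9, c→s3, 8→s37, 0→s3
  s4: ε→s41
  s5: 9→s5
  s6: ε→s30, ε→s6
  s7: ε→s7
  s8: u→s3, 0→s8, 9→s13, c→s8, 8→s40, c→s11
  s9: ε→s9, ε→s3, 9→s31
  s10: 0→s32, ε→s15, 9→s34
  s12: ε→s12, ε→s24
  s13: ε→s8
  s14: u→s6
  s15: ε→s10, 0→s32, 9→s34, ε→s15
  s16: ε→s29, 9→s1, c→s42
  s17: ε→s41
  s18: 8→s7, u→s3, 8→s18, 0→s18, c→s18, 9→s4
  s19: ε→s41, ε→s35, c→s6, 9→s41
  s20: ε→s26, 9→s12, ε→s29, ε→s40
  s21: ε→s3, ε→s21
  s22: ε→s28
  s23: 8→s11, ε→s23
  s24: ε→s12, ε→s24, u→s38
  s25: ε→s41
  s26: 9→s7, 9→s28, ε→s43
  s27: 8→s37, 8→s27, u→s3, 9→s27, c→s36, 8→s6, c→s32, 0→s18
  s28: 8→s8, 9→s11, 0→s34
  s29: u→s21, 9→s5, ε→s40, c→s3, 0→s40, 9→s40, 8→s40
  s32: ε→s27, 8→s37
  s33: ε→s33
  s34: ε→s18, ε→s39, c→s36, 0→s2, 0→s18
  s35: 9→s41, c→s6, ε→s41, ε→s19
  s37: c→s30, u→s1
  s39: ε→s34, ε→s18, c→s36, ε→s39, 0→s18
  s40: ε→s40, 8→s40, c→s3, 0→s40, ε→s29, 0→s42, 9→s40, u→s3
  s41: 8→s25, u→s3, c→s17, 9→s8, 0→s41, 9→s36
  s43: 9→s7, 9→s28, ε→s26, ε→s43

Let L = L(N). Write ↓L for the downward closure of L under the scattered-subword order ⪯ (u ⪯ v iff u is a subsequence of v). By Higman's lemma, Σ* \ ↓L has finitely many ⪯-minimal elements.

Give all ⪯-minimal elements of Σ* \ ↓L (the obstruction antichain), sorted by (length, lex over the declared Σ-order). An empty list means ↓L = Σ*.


Antichain: [u, 0998c].

|Q|=44, |F|=6, |δ|=120 (42 ε).
min D↑ (6 st, q0=0, F={1}): 0:u→1,9→0,0→2,c→0,8→0 1:u→1,9→1,0→1,c→1,8→1 2:u→1,9→3,0→2,c→2,8→2 3:u→1,9→4,0→3,c→3,8→3 4:u→1,9→4,0→4,c→4,8→5 5:u→1,9→5,0→5,c→1,8→5 (ε-aug+det+¬).
'u': |S_i|=[24, 7] end={s1,s21,s3,s30,s31,s37,s9} rej; 1/1 del acc.
'0998c': |S_i|=[24, 21, 19, 15, 11, 6] end={s1,s3,s30,s31,s37,s9} — reject; 5/5 deletions ∈↓L.
2 minimals (antichain).


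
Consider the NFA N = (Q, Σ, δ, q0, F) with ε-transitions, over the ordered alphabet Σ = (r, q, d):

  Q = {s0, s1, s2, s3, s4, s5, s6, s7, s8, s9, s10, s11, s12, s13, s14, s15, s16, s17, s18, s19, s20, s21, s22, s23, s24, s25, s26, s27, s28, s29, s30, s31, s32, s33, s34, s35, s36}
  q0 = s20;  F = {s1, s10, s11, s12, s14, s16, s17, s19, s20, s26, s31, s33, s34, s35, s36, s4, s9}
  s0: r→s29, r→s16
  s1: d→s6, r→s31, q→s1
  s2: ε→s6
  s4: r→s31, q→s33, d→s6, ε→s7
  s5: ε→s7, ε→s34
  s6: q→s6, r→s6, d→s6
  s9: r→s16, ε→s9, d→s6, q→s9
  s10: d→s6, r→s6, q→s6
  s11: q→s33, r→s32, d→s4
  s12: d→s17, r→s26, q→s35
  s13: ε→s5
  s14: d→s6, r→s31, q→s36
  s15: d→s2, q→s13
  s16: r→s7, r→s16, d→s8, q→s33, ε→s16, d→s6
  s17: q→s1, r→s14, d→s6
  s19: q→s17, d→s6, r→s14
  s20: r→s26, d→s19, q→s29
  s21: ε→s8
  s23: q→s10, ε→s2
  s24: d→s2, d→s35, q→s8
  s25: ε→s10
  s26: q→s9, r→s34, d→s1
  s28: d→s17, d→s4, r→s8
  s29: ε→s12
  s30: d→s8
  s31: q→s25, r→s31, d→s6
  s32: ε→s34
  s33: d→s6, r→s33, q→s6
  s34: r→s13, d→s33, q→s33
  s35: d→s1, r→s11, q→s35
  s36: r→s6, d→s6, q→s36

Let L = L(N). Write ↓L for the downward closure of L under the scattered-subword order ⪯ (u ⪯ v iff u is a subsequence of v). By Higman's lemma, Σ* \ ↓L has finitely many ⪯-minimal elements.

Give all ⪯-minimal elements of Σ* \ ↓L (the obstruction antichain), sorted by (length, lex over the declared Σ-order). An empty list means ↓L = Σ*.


Antichain: [dd, rqd, rrqq, rrdq, drqr, qqrqq].

|Q|=37, |F|=17, |δ|=80 (12 ε).
min D↑ (18 st, q0=0, F={10}): 0:r→1,q→2,d→3 1:r→4,q→5,d→6 2:r→1,q→7,d→8 3:r→9,q→8,d→10 4:r→4,q→11,d→11 5:r→12,q→5,d→10 6:r→13,q→6,d→10 7:r→14,q→7,d→6 8:r→9,q→6,d→10 9:r→13,q→15,d→10 10:r→10,q→10,d→10 11:r→11,q→10,d→10 12:r→12,q→11,d→10 13:r→13,q→16,d→10 14:r→4,q→11,d→17 15:r→10,q→15,d→10 16:r→10,q→10,d→10 17:r→13,q→11,d→10 (ε-aug+det+¬).
'dd': run [25, 13, 1] end={s6} rej; 2/2 deletions ∈↓L.
'rqd': |S_i|=[25, 19, 11, 2] end={s6,s8} — reject; 3/3 deletions ∈↓L.
'rrqq': run [25, 19, 12, 4, 1] end={s6} ∉↓L; 4/4 single-dels accept.
'rrdq': N↓-sim [25, 19, 12, 3, 1] end={s6} ∉↓L; 4/4 deletions ∈↓L.
'drqr': run [25, 13, 7, 4, 1] end={s6} — reject; 4/4 single-dels accept.
'qqrqq': run [25, 23, 18, 14, 4, 1] end={s6} ∉↓L; 5/5 deletions ∈↓L.
6 minimals (antichain).


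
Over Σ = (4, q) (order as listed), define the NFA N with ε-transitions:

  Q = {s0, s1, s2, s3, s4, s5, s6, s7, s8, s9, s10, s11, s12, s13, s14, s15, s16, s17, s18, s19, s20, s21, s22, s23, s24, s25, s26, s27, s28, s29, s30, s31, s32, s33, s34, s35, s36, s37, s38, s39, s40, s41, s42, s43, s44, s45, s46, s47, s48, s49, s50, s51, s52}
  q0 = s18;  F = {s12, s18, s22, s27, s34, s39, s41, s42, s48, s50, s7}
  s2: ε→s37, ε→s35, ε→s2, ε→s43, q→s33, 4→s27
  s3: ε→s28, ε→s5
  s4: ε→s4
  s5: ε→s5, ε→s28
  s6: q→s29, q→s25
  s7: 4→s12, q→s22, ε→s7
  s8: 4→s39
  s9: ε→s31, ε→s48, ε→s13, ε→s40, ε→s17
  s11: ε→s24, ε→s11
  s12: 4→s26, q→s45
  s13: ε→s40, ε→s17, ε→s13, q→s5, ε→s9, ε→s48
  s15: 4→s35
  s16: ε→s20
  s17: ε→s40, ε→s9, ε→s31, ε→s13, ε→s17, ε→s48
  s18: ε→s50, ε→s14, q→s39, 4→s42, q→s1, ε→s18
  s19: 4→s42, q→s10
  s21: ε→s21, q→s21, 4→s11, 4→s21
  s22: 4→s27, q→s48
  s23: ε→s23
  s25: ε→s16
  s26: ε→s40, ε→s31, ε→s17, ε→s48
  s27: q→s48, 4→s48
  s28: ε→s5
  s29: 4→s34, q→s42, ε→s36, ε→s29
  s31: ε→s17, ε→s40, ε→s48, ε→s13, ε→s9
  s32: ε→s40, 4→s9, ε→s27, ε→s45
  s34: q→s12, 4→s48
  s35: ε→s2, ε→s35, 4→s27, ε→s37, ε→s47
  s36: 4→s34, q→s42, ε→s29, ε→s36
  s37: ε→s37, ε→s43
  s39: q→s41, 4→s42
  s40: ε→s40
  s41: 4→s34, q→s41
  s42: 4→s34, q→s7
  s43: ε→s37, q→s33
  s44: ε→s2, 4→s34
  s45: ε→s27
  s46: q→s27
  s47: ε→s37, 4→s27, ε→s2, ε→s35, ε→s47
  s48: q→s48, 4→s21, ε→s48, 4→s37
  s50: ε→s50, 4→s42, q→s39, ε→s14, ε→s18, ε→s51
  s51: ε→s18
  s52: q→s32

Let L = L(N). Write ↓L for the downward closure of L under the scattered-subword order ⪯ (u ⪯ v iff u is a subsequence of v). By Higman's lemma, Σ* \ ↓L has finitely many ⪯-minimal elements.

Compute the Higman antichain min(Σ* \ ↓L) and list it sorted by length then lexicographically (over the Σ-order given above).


|Q|=53, |F|=11, |δ|=119 (72 ε).
min D↑ (11 st, q0=0, F={9}): 0:4→1,q→2 1:4→3,q→4 2:4→1,q→5 3:4→6,q→7 4:4→7,q→8 5:4→3,q→5 6:4→9,q→6 7:4→6,q→10 8:4→10,q→6 9:4→9,q→9 10:4→6,q→6 (ε-aug+det+¬).
'4444': N↓-sim [29, 22, 19, 15, 6] end={s11,s21,s24,s33,s37,s43} — reject; 4/4 del acc.
'4qqq4': |S_i|=[29, 22, 20, 12, 7, 6] end={s11,s21,s24,s33,s37,s43} rej; 5/5 deletions ∈↓L.
'qq444': N↓-sim [29, 25, 22, 19, 15, 6] end={s11,s21,s24,s33,s37,s43} ∉↓L; 5/5 single-dels accept.
3 words, ⪯-incomp.

A = [4444, 4qqq4, qq444].


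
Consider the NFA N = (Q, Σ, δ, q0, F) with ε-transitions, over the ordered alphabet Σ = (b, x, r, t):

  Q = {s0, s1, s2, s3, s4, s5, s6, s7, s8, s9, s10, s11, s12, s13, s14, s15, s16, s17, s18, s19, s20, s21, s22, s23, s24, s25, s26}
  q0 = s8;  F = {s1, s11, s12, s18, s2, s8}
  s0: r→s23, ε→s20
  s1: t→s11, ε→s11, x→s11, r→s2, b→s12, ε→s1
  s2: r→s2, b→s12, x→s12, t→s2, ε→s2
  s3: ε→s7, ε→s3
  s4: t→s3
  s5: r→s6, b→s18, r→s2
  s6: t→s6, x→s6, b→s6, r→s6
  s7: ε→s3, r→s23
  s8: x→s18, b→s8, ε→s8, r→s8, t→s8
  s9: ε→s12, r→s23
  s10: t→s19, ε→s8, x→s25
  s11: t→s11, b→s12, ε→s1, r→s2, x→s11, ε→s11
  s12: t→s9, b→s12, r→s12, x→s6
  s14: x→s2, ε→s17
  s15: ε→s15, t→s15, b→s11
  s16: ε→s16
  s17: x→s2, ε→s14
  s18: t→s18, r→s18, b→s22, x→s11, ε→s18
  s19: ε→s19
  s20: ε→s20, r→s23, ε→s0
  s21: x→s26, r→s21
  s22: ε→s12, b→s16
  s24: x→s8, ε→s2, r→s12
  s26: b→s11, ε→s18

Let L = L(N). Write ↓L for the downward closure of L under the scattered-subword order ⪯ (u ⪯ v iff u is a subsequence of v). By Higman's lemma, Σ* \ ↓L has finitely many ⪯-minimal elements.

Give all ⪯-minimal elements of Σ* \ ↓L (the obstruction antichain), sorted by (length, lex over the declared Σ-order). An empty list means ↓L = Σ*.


|Q|=27, |F|=6, |δ|=71 (23 ε).
min D↑ (6 st, q0=0, F={4}): 0:b→0,x→1,r→0,t→0 1:b→2,x→3,r→1,t→1 2:b→2,x→4,r→2,t→2 3:b→2,x→3,r→5,t→3 4:b→4,x→4,r→4,t→4 5:b→2,x→2,r→5,t→5 (ε-aug+det+¬).
'xbx': |S_i|=[11, 10, 6, 1] end={s6} — reject; 3/3 single-dels accept.
'xxrxx': run [11, 10, 7, 5, 4, 1] end={s6} — reject; 5/5 del acc.
2 minimals (antichain).

min(Σ*\↓L) = [xbx, xxrxx].


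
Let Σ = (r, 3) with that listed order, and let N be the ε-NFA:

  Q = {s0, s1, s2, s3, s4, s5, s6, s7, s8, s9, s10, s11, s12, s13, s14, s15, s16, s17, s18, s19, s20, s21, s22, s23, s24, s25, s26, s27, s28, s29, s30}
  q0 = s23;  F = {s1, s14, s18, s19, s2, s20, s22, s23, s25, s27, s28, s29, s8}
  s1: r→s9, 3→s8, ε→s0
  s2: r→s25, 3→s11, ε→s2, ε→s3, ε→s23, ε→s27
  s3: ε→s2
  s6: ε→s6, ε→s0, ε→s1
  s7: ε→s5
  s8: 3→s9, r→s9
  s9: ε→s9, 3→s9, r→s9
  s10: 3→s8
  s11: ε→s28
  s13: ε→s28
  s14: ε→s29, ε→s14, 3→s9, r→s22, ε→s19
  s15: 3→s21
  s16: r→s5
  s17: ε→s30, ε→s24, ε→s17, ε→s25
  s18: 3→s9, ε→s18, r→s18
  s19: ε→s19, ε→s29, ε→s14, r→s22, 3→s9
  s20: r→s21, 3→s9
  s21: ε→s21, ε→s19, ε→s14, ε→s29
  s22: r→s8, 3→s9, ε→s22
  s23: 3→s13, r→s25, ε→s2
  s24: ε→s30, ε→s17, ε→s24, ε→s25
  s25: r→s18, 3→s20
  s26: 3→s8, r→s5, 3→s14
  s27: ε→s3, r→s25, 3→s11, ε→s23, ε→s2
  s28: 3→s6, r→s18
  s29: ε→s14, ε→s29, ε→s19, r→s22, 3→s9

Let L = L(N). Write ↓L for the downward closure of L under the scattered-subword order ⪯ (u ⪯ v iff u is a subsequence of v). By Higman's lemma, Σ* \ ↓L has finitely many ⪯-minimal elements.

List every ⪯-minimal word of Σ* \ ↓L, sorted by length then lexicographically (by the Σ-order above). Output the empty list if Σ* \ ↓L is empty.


|Q|=31, |F|=13, |δ|=74 (40 ε).
min D↑ (10 st, q0=0, F={6}): 0:r→1,3→2 1:r→3,3→4 2:r→3,3→5 3:r→3,3→6 4:r→7,3→6 5:r→6,3→8 6:r→6,3→6 7:r→9,3→6 8:r→6,3→6 9:r→8,3→6 [Hopcroft].
'rr3': |S_i|=[20, 10, 8, 1] end={s9} ∉↓L; 3/3 single-dels accept.
'r33': run [20, 10, 8, 1] end={s9} ∉↓L; 3/3 single-dels accept.
'3r3': |S_i|=[20, 15, 8, 1] end={s9} — reject; 3/3 single-dels accept.
'33r': |S_i|=[20, 15, 5, 1] end={s9} ∉↓L; 3/3 del acc.
'3333': run [20, 15, 5, 2, 1] end={s9} ∉↓L; 4/4 single-dels accept.
'r3rrrr': run [20, 10, 8, 7, 3, 2, 1] end={s9} ∉↓L; 6/6 single-dels accept.
6 obstructions.

min(Σ*\↓L) = [rr3, r33, 3r3, 33r, 3333, r3rrrr].


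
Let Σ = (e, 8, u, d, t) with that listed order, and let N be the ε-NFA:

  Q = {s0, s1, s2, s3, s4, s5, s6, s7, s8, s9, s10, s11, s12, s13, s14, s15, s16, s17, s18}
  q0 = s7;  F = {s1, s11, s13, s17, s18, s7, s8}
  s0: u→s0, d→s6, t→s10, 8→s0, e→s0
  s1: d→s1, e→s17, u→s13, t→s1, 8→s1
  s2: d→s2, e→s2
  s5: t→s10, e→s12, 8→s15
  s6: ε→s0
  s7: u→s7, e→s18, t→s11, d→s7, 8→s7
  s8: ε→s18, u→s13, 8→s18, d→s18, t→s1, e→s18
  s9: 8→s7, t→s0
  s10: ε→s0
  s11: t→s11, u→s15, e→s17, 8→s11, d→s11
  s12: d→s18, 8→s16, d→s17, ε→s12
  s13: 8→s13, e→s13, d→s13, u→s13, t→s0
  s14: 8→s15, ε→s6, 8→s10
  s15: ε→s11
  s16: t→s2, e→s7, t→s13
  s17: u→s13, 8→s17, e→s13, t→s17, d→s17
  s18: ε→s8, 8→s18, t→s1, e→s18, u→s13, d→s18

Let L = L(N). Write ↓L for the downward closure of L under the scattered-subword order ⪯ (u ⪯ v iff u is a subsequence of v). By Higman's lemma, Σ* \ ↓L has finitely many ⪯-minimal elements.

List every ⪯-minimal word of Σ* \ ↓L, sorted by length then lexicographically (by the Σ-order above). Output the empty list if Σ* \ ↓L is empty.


Antichain: [eut, teet].

|Q|=19, |F|=7, |δ|=62 (7 ε).
min D↑ (7 st, q0=0, F={6}): 0:e→1,8→0,u→0,d→0,t→2 1:e→1,8→1,u→3,d→1,t→4 2:e→5,8→2,u→2,d→2,t→2 3:e→3,8→3,u→3,d→3,t→6 4:e→5,8→4,u→3,d→4,t→4 5:e→3,8→5,u→3,d→5,t→5 6:e→6,8→6,u→6,d→6,t→6 (ε-aug+det+¬).
'eut': |S_i|=[11, 8, 4, 3] end={s0,s10,s6} — reject; 3/3 single-dels accept.
'teet': run [11, 8, 5, 4, 3] end={s0,s10,s6} ∉↓L; 4/4 deletions ∈↓L.
2 words, ⪯-incomp.


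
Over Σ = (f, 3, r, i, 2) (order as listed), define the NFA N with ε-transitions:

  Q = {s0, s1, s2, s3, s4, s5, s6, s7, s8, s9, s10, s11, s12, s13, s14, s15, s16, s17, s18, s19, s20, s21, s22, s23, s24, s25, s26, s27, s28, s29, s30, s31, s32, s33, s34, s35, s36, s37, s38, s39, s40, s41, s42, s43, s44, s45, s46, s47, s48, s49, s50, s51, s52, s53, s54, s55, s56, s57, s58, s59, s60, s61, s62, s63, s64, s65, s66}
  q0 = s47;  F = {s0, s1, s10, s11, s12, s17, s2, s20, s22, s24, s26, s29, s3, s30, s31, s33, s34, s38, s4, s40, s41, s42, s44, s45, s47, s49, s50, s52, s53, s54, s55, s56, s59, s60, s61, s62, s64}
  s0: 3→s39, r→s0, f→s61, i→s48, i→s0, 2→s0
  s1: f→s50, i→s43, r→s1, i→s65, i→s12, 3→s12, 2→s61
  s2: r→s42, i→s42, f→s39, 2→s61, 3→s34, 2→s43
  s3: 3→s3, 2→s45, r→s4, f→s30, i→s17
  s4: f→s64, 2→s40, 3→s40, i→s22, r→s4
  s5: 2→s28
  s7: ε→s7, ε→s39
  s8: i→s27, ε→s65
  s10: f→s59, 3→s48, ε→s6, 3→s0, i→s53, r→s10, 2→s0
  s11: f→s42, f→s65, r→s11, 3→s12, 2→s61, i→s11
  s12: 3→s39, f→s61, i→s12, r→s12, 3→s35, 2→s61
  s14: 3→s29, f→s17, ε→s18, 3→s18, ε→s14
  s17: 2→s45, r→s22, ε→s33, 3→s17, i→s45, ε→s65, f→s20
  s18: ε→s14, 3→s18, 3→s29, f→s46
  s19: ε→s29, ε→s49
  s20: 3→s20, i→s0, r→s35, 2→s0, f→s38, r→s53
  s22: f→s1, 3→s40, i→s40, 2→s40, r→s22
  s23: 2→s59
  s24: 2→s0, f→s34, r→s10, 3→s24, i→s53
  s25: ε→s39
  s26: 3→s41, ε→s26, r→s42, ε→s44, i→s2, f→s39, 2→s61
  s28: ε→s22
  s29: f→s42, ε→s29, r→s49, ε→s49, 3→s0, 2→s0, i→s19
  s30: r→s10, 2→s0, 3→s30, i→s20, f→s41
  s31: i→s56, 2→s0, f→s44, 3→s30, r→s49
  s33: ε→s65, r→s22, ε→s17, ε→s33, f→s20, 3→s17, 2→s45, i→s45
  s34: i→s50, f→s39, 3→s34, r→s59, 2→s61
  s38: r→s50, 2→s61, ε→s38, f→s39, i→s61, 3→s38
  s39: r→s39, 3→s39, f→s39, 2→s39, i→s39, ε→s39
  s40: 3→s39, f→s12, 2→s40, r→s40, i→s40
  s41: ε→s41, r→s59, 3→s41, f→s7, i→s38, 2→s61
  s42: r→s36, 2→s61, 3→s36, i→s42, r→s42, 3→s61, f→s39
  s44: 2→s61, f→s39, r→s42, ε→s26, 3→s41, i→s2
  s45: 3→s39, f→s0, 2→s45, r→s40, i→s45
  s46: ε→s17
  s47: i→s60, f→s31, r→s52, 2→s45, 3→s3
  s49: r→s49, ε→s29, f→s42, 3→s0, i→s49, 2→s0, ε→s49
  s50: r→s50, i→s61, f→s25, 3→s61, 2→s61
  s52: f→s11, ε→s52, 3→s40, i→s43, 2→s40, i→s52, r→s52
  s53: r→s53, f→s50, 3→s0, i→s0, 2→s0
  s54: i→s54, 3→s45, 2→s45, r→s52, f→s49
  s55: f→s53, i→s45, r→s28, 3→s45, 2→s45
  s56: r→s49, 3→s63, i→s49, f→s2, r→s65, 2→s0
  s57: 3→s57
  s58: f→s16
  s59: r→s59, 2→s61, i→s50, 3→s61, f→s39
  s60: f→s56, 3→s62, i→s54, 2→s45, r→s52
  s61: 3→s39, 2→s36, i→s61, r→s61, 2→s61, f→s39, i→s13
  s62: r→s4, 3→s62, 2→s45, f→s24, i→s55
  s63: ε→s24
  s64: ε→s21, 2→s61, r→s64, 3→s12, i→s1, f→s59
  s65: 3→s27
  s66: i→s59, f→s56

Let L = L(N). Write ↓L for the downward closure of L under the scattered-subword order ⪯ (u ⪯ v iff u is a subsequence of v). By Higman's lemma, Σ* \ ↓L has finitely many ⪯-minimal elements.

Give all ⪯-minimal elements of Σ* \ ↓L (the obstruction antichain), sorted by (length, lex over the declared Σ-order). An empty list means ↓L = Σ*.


A = [23, fff, r33, 3ii3, rf2f, ii33].

|Q|=67, |F|=37, |δ|=248 (30 ε).
min D↑ (35 st, q0=0, F={17}): 0:f→1,3→2,r→3,i→4,2→5 1:f→6,3→7,r→8,i→9,2→10 2:f→7,3→2,r→11,i→12,2→5 3:f→13,3→14,r→3,i→3,2→14 4:f→9,3→15,r→3,i→16,2→5 5:f→10,3→17,r→14,i→5,2→5 6:f→17,3→18,r→19,i→20,2→21 7:f→18,3→7,r→22,i→23,2→10 8:f→19,3→10,r→8,i→8,2→10 9:f→20,3→24,r→8,i→8,2→10 10:f→21,3→17,r→10,i→10,2→10 11:f→25,3→14,r→11,i→26,2→14 12:f→23,3→12,r→26,i→5,2→5 13:f→19,3→27,r→13,i→13,2→21 14:f→27,3→17,r→14,i→14,2→14 15:f→24,3→15,r→11,i→28,2→5 16:f→8,3→5,r→3,i→16,2→5 17:f→17,3→17,r→17,i→17,2→17 18:f→17,3→18,r→29,i→30,2→21 19:f→17,3→21,r→19,i→19,2→21 20:f→17,3→31,r→19,i→19,2→21 21:f→17,3→17,r→21,i→21,2→21 22:f→29,3→10,r→22,i→32,2→10 23:f→30,3→23,r→32,i→10,2→10 24:f→31,3→24,r→22,i→32,2→10 25:f→29,3→27,r→25,i→33,2→21 26:f→33,3→14,r→26,i→14,2→14 27:f→21,3→17,r→27,i→27,2→21 28:f→32,3→5,r→26,i→5,2→5 29:f→17,3→21,r→29,i→34,2→21 30:f→17,3→30,r→34,i→21,2→21 31:f→17,3→31,r→29,i→34,2→21 32:f→34,3→10,r→32,i→10,2→10 33:f→34,3→27,r→33,i→27,2→21 34:f→17,3→21,r→34,i→21,2→21 (ε-aug+det+¬).
'23': run [52, 11, 2] end={s35,s39} ∉↓L; 2/2 single-dels accept.
'fff': run [52, 38, 18, 3] end={s25,s39,s7} ∉↓L; 3/3 single-dels accept.
'r33': run [52, 30, 10, 2] end={s35,s39} — reject; 3/3 del acc.
'3ii3': run [52, 38, 24, 13, 3] end={s27,s35,s39} rej; 4/4 single-dels accept.
'rf2f': N↓-sim [52, 30, 17, 4, 1] end={s39} — reject; 4/4 del acc.
'ii33': run [52, 44, 27, 11, 2] end={s35,s39} ∉↓L; 4/4 deletions ∈↓L.
6 minimals (antichain).


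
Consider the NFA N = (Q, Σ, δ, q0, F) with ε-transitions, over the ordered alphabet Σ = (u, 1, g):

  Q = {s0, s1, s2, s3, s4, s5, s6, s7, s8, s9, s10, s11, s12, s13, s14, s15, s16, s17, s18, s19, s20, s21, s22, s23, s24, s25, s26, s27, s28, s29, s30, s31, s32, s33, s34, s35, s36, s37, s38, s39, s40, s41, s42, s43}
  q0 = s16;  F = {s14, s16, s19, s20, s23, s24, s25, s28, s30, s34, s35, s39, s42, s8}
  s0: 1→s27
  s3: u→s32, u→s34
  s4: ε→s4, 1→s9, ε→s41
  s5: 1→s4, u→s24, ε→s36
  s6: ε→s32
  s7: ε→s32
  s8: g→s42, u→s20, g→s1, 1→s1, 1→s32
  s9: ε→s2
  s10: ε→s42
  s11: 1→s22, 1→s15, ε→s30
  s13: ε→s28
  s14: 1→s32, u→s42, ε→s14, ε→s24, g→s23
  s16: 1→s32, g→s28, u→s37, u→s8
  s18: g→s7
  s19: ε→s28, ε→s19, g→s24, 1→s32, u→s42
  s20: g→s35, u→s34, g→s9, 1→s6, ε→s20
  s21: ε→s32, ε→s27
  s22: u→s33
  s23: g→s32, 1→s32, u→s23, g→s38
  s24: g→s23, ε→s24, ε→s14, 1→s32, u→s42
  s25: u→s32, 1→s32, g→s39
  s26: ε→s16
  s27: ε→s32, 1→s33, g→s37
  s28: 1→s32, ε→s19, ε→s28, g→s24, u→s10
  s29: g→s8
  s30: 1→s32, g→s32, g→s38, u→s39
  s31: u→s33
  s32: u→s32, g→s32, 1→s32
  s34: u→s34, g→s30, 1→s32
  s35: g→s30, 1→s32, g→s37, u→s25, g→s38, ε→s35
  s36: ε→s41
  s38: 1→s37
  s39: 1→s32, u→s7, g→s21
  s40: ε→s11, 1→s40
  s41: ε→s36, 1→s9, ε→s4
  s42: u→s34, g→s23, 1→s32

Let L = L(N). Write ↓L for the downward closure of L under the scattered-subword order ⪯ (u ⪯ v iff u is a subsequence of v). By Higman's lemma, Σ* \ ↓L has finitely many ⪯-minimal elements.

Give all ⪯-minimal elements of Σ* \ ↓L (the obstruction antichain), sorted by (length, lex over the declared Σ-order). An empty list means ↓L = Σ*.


|Q|=44, |F|=14, |δ|=97 (27 ε).
min D↑ (13 st, q0=0, F={2}): 0:u→1,1→2,g→3 1:u→4,1→2,g→5 2:u→2,1→2,g→2 3:u→5,1→2,g→6 4:u→7,1→2,g→8 5:u→7,1→2,g→9 6:u→5,1→2,g→9 7:u→7,1→2,g→10 8:u→11,1→2,g→10 9:u→9,1→2,g→2 10:u→12,1→2,g→2 11:u→2,1→2,g→12 12:u→2,1→2,g→2.
'1': N↓-sim [26, 5] end={s1,s32,s33,s37,s6} rej; 1/1 del acc.
'uggg': N↓-sim [26, 21, 17, 10, 6] end={s21,s27,s32,s33,s37,s38} ∉↓L; 4/4 single-dels accept.
'gugg': run [26, 22, 14, 10, 6] end={s21,s27,s32,s33,s37,s38} ∉↓L; 4/4 del acc.
'gggg': N↓-sim [26, 22, 14, 10, 6] end={s21,s27,s32,s33,s37,s38} — reject; 4/4 del acc.
'uuugg': |S_i|=[26, 21, 17, 12, 9, 6] end={s21,s27,s32,s33,s37,s38} ∉↓L; 5/5 del acc.
'uuguu': |S_i|=[26, 21, 17, 13, 8, 2] end={s32,s7} — reject; 5/5 deletions ∈↓L.
6 words, ⪯-incomp.

Antichain: [1, uggg, gugg, gggg, uuugg, uuguu].


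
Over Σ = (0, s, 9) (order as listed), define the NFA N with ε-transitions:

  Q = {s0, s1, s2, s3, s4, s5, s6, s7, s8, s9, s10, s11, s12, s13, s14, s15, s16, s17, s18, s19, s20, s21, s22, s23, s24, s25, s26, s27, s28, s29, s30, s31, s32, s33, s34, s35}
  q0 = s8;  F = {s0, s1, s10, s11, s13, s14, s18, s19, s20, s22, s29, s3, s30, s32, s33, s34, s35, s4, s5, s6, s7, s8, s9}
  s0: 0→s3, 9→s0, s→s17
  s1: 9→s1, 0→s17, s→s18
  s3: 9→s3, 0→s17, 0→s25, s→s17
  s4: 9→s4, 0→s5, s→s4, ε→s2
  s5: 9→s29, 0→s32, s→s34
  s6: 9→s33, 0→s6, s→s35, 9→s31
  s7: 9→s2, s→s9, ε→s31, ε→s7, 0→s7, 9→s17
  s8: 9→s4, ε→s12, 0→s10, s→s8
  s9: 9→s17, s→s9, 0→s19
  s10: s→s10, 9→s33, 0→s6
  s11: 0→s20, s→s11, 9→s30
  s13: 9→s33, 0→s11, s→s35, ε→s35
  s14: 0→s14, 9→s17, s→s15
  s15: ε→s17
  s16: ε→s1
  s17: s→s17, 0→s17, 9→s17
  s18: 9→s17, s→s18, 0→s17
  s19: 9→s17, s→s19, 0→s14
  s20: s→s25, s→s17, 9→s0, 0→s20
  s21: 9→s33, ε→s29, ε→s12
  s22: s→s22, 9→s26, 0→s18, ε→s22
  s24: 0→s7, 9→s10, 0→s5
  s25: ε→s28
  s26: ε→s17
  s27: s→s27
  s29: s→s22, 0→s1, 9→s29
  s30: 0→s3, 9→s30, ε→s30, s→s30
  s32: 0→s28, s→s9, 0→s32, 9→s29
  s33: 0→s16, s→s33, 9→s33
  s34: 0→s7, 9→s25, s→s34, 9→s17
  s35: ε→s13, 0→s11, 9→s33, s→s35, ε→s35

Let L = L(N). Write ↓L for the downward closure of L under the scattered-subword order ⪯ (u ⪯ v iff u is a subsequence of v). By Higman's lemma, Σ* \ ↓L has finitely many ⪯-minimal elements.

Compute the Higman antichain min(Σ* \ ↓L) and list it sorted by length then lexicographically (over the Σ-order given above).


A = [0900, 90s9, 00s00s].

|Q|=36, |F|=23, |δ|=98 (15 ε).
min D↑ (23 st, q0=0, F={12}): 0:0→1,s→0,9→2 1:0→3,s→1,9→4 2:0→5,s→2,9→2 3:0→3,s→6,9→4 4:0→7,s→4,9→4 5:0→8,s→9,9→10 6:0→11,s→6,9→4 7:0→12,s→13,9→7 8:0→8,s→14,9→10 9:0→15,s→9,9→12 10:0→7,s→16,9→10 11:0→17,s→11,9→18 12:0→12,s→12,9→12 13:0→12,s→13,9→12 14:0→19,s→14,9→12 15:0→15,s→14,9→12 16:0→13,s→16,9→12 17:0→17,s→12,9→20 18:0→21,s→18,9→18 19:0→22,s→19,9→12 20:0→21,s→12,9→20 21:0→12,s→12,9→21 22:0→22,s→12,9→12 (ε-aug+det+¬).
'0900': |S_i|=[32, 29, 15, 7, 3] end={s17,s25,s28} ∉↓L; 4/4 del acc.
'90s9': |S_i|=[32, 24, 20, 14, 5] end={s17,s2,s25,s26,s28} ∉↓L; 4/4 single-dels accept.
'00s00s': N↓-sim [32, 29, 26, 20, 14, 8, 4] end={s15,s17,s25,s28} rej; 6/6 deletions ∈↓L.
3 words, ⪯-incomp.
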